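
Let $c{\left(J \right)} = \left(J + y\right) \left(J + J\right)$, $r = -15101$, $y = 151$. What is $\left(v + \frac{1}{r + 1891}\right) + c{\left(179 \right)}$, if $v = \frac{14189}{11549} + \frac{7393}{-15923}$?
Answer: $\frac{286993373938683973}{2429249343670} \approx 1.1814 \cdot 10^{5}$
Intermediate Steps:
$c{\left(J \right)} = 2 J \left(151 + J\right)$ ($c{\left(J \right)} = \left(J + 151\right) \left(J + J\right) = \left(151 + J\right) 2 J = 2 J \left(151 + J\right)$)
$v = \frac{140549690}{183894727}$ ($v = 14189 \cdot \frac{1}{11549} + 7393 \left(- \frac{1}{15923}\right) = \frac{14189}{11549} - \frac{7393}{15923} = \frac{140549690}{183894727} \approx 0.76429$)
$\left(v + \frac{1}{r + 1891}\right) + c{\left(179 \right)} = \left(\frac{140549690}{183894727} + \frac{1}{-15101 + 1891}\right) + 2 \cdot 179 \left(151 + 179\right) = \left(\frac{140549690}{183894727} + \frac{1}{-13210}\right) + 2 \cdot 179 \cdot 330 = \left(\frac{140549690}{183894727} - \frac{1}{13210}\right) + 118140 = \frac{1856477510173}{2429249343670} + 118140 = \frac{286993373938683973}{2429249343670}$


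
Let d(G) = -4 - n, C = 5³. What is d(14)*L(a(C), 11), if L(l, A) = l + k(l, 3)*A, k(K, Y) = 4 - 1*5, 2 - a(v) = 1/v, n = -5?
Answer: -1126/125 ≈ -9.0080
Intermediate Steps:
C = 125
d(G) = 1 (d(G) = -4 - 1*(-5) = -4 + 5 = 1)
a(v) = 2 - 1/v
k(K, Y) = -1 (k(K, Y) = 4 - 5 = -1)
L(l, A) = l - A
d(14)*L(a(C), 11) = 1*((2 - 1/125) - 1*11) = 1*((2 - 1*1/125) - 11) = 1*((2 - 1/125) - 11) = 1*(249/125 - 11) = 1*(-1126/125) = -1126/125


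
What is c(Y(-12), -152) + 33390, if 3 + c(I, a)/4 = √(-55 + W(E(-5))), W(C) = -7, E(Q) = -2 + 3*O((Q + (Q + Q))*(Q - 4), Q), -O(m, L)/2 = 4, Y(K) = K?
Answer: 33378 + 4*I*√62 ≈ 33378.0 + 31.496*I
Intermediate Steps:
O(m, L) = -8 (O(m, L) = -2*4 = -8)
E(Q) = -26 (E(Q) = -2 + 3*(-8) = -2 - 24 = -26)
c(I, a) = -12 + 4*I*√62 (c(I, a) = -12 + 4*√(-55 - 7) = -12 + 4*√(-62) = -12 + 4*(I*√62) = -12 + 4*I*√62)
c(Y(-12), -152) + 33390 = (-12 + 4*I*√62) + 33390 = 33378 + 4*I*√62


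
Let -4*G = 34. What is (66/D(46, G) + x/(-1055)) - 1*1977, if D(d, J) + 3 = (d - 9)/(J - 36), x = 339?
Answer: -65231664/32705 ≈ -1994.5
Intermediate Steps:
G = -17/2 (G = -¼*34 = -17/2 ≈ -8.5000)
D(d, J) = -3 + (-9 + d)/(-36 + J) (D(d, J) = -3 + (d - 9)/(J - 36) = -3 + (-9 + d)/(-36 + J))
(66/D(46, G) + x/(-1055)) - 1*1977 = (66/(((99 + 46 - 3*(-17/2))/(-36 - 17/2))) + 339/(-1055)) - 1*1977 = (66/(((99 + 46 + 51/2)/(-89/2))) + 339*(-1/1055)) - 1977 = (66/((-2/89*341/2)) - 339/1055) - 1977 = (66/(-341/89) - 339/1055) - 1977 = (66*(-89/341) - 339/1055) - 1977 = (-534/31 - 339/1055) - 1977 = -573879/32705 - 1977 = -65231664/32705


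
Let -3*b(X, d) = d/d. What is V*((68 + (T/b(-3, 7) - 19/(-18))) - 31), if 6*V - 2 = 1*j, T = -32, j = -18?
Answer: -9652/27 ≈ -357.48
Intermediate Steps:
b(X, d) = -1/3 (b(X, d) = -d/(3*d) = -1/3*1 = -1/3)
V = -8/3 (V = 1/3 + (1*(-18))/6 = 1/3 + (1/6)*(-18) = 1/3 - 3 = -8/3 ≈ -2.6667)
V*((68 + (T/b(-3, 7) - 19/(-18))) - 31) = -8*((68 + (-32/(-1/3) - 19/(-18))) - 31)/3 = -8*((68 + (-32*(-3) - 19*(-1/18))) - 31)/3 = -8*((68 + (96 + 19/18)) - 31)/3 = -8*((68 + 1747/18) - 31)/3 = -8*(2971/18 - 31)/3 = -8/3*2413/18 = -9652/27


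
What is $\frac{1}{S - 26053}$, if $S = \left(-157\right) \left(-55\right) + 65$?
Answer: $- \frac{1}{17353} \approx -5.7627 \cdot 10^{-5}$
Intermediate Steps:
$S = 8700$ ($S = 8635 + 65 = 8700$)
$\frac{1}{S - 26053} = \frac{1}{8700 - 26053} = \frac{1}{-17353} = - \frac{1}{17353}$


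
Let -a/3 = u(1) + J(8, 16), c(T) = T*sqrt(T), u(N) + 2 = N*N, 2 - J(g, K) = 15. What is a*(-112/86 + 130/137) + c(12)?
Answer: -87444/5891 + 24*sqrt(3) ≈ 26.726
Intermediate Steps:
J(g, K) = -13 (J(g, K) = 2 - 1*15 = 2 - 15 = -13)
u(N) = -2 + N**2 (u(N) = -2 + N*N = -2 + N**2)
c(T) = T**(3/2)
a = 42 (a = -3*((-2 + 1**2) - 13) = -3*((-2 + 1) - 13) = -3*(-1 - 13) = -3*(-14) = 42)
a*(-112/86 + 130/137) + c(12) = 42*(-112/86 + 130/137) + 12**(3/2) = 42*(-112*1/86 + 130*(1/137)) + 24*sqrt(3) = 42*(-56/43 + 130/137) + 24*sqrt(3) = 42*(-2082/5891) + 24*sqrt(3) = -87444/5891 + 24*sqrt(3)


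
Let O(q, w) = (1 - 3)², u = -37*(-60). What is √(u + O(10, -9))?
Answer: 4*√139 ≈ 47.159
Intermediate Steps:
u = 2220
O(q, w) = 4 (O(q, w) = (-2)² = 4)
√(u + O(10, -9)) = √(2220 + 4) = √2224 = 4*√139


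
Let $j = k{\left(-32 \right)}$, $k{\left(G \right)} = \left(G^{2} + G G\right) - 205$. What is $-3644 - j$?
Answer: $-5487$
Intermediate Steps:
$k{\left(G \right)} = -205 + 2 G^{2}$ ($k{\left(G \right)} = \left(G^{2} + G^{2}\right) - 205 = 2 G^{2} - 205 = -205 + 2 G^{2}$)
$j = 1843$ ($j = -205 + 2 \left(-32\right)^{2} = -205 + 2 \cdot 1024 = -205 + 2048 = 1843$)
$-3644 - j = -3644 - 1843 = -5487$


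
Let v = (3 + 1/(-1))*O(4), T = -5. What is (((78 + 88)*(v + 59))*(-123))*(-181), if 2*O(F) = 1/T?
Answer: 1086523452/5 ≈ 2.1730e+8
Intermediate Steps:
O(F) = -1/10 (O(F) = (1/2)/(-5) = (1/2)*(-1/5) = -1/10)
v = -1/5 (v = (3 + 1/(-1))*(-1/10) = (3 - 1)*(-1/10) = 2*(-1/10) = -1/5 ≈ -0.20000)
(((78 + 88)*(v + 59))*(-123))*(-181) = (((78 + 88)*(-1/5 + 59))*(-123))*(-181) = ((166*(294/5))*(-123))*(-181) = ((48804/5)*(-123))*(-181) = -6002892/5*(-181) = 1086523452/5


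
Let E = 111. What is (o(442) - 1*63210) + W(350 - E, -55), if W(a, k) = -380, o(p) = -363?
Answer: -63953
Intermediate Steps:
(o(442) - 1*63210) + W(350 - E, -55) = (-363 - 1*63210) - 380 = (-363 - 63210) - 380 = -63573 - 380 = -63953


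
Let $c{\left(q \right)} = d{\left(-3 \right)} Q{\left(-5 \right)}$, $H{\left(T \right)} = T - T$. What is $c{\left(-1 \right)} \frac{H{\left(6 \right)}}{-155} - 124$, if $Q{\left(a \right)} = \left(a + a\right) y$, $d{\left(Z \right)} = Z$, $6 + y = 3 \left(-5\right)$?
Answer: $-124$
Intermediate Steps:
$H{\left(T \right)} = 0$
$y = -21$ ($y = -6 + 3 \left(-5\right) = -6 - 15 = -21$)
$Q{\left(a \right)} = - 42 a$ ($Q{\left(a \right)} = \left(a + a\right) \left(-21\right) = 2 a \left(-21\right) = - 42 a$)
$c{\left(q \right)} = -630$ ($c{\left(q \right)} = - 3 \left(\left(-42\right) \left(-5\right)\right) = \left(-3\right) 210 = -630$)
$c{\left(-1 \right)} \frac{H{\left(6 \right)}}{-155} - 124 = - 630 \frac{0}{-155} - 124 = - 630 \cdot 0 \left(- \frac{1}{155}\right) - 124 = \left(-630\right) 0 - 124 = 0 - 124 = -124$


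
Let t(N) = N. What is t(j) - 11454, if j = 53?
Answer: -11401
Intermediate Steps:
t(j) - 11454 = 53 - 11454 = -11401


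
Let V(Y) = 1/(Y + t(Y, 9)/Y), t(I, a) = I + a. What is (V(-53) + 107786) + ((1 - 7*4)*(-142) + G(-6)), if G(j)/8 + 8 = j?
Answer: 308319567/2765 ≈ 1.1151e+5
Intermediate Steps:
G(j) = -64 + 8*j
V(Y) = 1/(Y + (9 + Y)/Y) (V(Y) = 1/(Y + (Y + 9)/Y) = 1/(Y + (9 + Y)/Y))
(V(-53) + 107786) + ((1 - 7*4)*(-142) + G(-6)) = (-53/(9 - 53 + (-53)**2) + 107786) + ((1 - 7*4)*(-142) + (-64 + 8*(-6))) = (-53/(9 - 53 + 2809) + 107786) + ((1 - 28)*(-142) + (-64 - 48)) = (-53/2765 + 107786) + (-27*(-142) - 112) = (-53*1/2765 + 107786) + (3834 - 112) = (-53/2765 + 107786) + 3722 = 298028237/2765 + 3722 = 308319567/2765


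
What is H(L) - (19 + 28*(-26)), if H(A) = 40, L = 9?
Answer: 749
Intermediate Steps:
H(L) - (19 + 28*(-26)) = 40 - (19 + 28*(-26)) = 40 - (19 - 728) = 40 - 1*(-709) = 40 + 709 = 749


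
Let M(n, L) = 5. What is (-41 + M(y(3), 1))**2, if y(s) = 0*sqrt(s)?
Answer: 1296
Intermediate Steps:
y(s) = 0
(-41 + M(y(3), 1))**2 = (-41 + 5)**2 = (-36)**2 = 1296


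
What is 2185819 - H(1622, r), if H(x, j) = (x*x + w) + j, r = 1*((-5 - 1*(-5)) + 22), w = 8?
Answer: -445095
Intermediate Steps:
r = 22 (r = 1*((-5 + 5) + 22) = 1*(0 + 22) = 1*22 = 22)
H(x, j) = 8 + j + x² (H(x, j) = (x*x + 8) + j = (x² + 8) + j = (8 + x²) + j = 8 + j + x²)
2185819 - H(1622, r) = 2185819 - (8 + 22 + 1622²) = 2185819 - (8 + 22 + 2630884) = 2185819 - 1*2630914 = 2185819 - 2630914 = -445095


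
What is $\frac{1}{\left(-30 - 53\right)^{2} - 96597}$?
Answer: $- \frac{1}{89708} \approx -1.1147 \cdot 10^{-5}$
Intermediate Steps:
$\frac{1}{\left(-30 - 53\right)^{2} - 96597} = \frac{1}{\left(-83\right)^{2} - 96597} = \frac{1}{6889 - 96597} = \frac{1}{-89708} = - \frac{1}{89708}$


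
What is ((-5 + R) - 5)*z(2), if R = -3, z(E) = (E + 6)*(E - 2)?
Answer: 0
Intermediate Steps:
z(E) = (-2 + E)*(6 + E) (z(E) = (6 + E)*(-2 + E) = (-2 + E)*(6 + E))
((-5 + R) - 5)*z(2) = ((-5 - 3) - 5)*(-12 + 2² + 4*2) = (-8 - 5)*(-12 + 4 + 8) = -13*0 = 0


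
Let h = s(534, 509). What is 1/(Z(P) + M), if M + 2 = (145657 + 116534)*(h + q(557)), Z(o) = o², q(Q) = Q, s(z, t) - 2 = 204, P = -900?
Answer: 1/200861731 ≈ 4.9785e-9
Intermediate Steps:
s(z, t) = 206 (s(z, t) = 2 + 204 = 206)
h = 206
M = 200051731 (M = -2 + (145657 + 116534)*(206 + 557) = -2 + 262191*763 = -2 + 200051733 = 200051731)
1/(Z(P) + M) = 1/((-900)² + 200051731) = 1/(810000 + 200051731) = 1/200861731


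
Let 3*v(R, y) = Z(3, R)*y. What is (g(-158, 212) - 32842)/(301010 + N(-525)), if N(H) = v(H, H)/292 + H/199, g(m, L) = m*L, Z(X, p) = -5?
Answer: -3854768504/17491109905 ≈ -0.22038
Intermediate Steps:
g(m, L) = L*m
v(R, y) = -5*y/3 (v(R, y) = (-5*y)/3 = -5*y/3)
N(H) = -119*H/174324 (N(H) = -5*H/3/292 + H/199 = -5*H/3*(1/292) + H*(1/199) = -5*H/876 + H/199 = -119*H/174324)
(g(-158, 212) - 32842)/(301010 + N(-525)) = (212*(-158) - 32842)/(301010 - 119/174324*(-525)) = (-33496 - 32842)/(301010 + 20825/58108) = -66338/17491109905/58108 = -66338*58108/17491109905 = -3854768504/17491109905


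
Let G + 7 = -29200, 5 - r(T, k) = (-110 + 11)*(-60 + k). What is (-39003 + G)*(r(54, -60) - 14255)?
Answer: 1782327300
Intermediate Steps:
r(T, k) = -5935 + 99*k (r(T, k) = 5 - (-110 + 11)*(-60 + k) = 5 - (-99)*(-60 + k) = 5 - (5940 - 99*k) = 5 + (-5940 + 99*k) = -5935 + 99*k)
G = -29207 (G = -7 - 29200 = -29207)
(-39003 + G)*(r(54, -60) - 14255) = (-39003 - 29207)*((-5935 + 99*(-60)) - 14255) = -68210*((-5935 - 5940) - 14255) = -68210*(-11875 - 14255) = -68210*(-26130) = 1782327300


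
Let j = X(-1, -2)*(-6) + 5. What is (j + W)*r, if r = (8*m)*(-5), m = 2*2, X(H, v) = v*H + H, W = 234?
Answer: -37280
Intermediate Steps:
X(H, v) = H + H*v (X(H, v) = H*v + H = H + H*v)
m = 4
r = -160 (r = (8*4)*(-5) = 32*(-5) = -160)
j = -1 (j = -(1 - 2)*(-6) + 5 = -1*(-1)*(-6) + 5 = 1*(-6) + 5 = -6 + 5 = -1)
(j + W)*r = (-1 + 234)*(-160) = 233*(-160) = -37280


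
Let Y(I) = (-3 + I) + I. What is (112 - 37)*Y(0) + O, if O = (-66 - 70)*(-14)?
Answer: 1679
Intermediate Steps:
Y(I) = -3 + 2*I
O = 1904 (O = -136*(-14) = 1904)
(112 - 37)*Y(0) + O = (112 - 37)*(-3 + 2*0) + 1904 = 75*(-3 + 0) + 1904 = 75*(-3) + 1904 = -225 + 1904 = 1679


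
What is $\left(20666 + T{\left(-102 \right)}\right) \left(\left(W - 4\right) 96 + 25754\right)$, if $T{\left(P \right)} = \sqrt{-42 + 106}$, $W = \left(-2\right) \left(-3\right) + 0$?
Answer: $536407604$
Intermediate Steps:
$W = 6$ ($W = 6 + 0 = 6$)
$T{\left(P \right)} = 8$ ($T{\left(P \right)} = \sqrt{64} = 8$)
$\left(20666 + T{\left(-102 \right)}\right) \left(\left(W - 4\right) 96 + 25754\right) = \left(20666 + 8\right) \left(\left(6 - 4\right) 96 + 25754\right) = 20674 \left(2 \cdot 96 + 25754\right) = 20674 \left(192 + 25754\right) = 20674 \cdot 25946 = 536407604$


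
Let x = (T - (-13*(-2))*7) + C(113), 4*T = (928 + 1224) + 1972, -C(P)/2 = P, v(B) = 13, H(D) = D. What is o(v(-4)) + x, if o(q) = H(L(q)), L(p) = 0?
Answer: 623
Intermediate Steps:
C(P) = -2*P
T = 1031 (T = ((928 + 1224) + 1972)/4 = (2152 + 1972)/4 = (1/4)*4124 = 1031)
x = 623 (x = (1031 - (-13*(-2))*7) - 2*113 = (1031 - 26*7) - 226 = (1031 - 1*182) - 226 = (1031 - 182) - 226 = 849 - 226 = 623)
o(q) = 0
o(v(-4)) + x = 0 + 623 = 623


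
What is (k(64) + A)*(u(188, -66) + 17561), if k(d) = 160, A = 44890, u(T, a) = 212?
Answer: 800673650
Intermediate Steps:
(k(64) + A)*(u(188, -66) + 17561) = (160 + 44890)*(212 + 17561) = 45050*17773 = 800673650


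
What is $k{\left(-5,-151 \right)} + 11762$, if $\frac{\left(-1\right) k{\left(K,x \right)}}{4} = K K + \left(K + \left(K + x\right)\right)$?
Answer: $12306$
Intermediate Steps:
$k{\left(K,x \right)} = - 8 K - 4 x - 4 K^{2}$ ($k{\left(K,x \right)} = - 4 \left(K K + \left(K + \left(K + x\right)\right)\right) = - 4 \left(K^{2} + \left(x + 2 K\right)\right) = - 4 \left(x + K^{2} + 2 K\right) = - 8 K - 4 x - 4 K^{2}$)
$k{\left(-5,-151 \right)} + 11762 = \left(\left(-8\right) \left(-5\right) - -604 - 4 \left(-5\right)^{2}\right) + 11762 = \left(40 + 604 - 100\right) + 11762 = 544 + 11762 = 12306$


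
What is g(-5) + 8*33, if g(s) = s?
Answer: 259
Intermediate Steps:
g(-5) + 8*33 = -5 + 8*33 = -5 + 264 = 259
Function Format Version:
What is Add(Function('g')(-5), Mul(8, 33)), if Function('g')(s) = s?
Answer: 259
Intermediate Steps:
Add(Function('g')(-5), Mul(8, 33)) = Add(-5, Mul(8, 33)) = Add(-5, 264) = 259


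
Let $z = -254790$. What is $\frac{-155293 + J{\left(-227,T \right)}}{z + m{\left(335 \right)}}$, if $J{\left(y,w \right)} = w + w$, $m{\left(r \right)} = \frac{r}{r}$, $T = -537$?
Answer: $\frac{156367}{254789} \approx 0.61371$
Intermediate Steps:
$m{\left(r \right)} = 1$
$J{\left(y,w \right)} = 2 w$
$\frac{-155293 + J{\left(-227,T \right)}}{z + m{\left(335 \right)}} = \frac{-155293 + 2 \left(-537\right)}{-254790 + 1} = \frac{-155293 - 1074}{-254789} = \left(-156367\right) \left(- \frac{1}{254789}\right) = \frac{156367}{254789}$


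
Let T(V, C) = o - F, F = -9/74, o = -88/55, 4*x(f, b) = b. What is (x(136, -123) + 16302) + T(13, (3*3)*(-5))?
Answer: 12039631/740 ≈ 16270.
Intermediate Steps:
x(f, b) = b/4
o = -8/5 (o = -88*1/55 = -8/5 ≈ -1.6000)
F = -9/74 (F = -9*1/74 = -9/74 ≈ -0.12162)
T(V, C) = -547/370 (T(V, C) = -8/5 - 1*(-9/74) = -8/5 + 9/74 = -547/370)
(x(136, -123) + 16302) + T(13, (3*3)*(-5)) = ((¼)*(-123) + 16302) - 547/370 = (-123/4 + 16302) - 547/370 = 65085/4 - 547/370 = 12039631/740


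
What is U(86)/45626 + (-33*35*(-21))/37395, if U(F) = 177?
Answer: 24739501/37915206 ≈ 0.65250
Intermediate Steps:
U(86)/45626 + (-33*35*(-21))/37395 = 177/45626 + (-33*35*(-21))/37395 = 177*(1/45626) - 1155*(-21)*(1/37395) = 177/45626 + 24255*(1/37395) = 177/45626 + 539/831 = 24739501/37915206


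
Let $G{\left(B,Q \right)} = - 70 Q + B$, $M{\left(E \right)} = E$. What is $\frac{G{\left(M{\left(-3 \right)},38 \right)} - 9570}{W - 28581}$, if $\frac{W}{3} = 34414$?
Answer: $- \frac{12233}{74661} \approx -0.16385$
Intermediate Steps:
$W = 103242$ ($W = 3 \cdot 34414 = 103242$)
$G{\left(B,Q \right)} = B - 70 Q$
$\frac{G{\left(M{\left(-3 \right)},38 \right)} - 9570}{W - 28581} = \frac{\left(-3 - 2660\right) - 9570}{103242 - 28581} = \frac{\left(-3 - 2660\right) - 9570}{74661} = \left(-2663 - 9570\right) \frac{1}{74661} = \left(-12233\right) \frac{1}{74661} = - \frac{12233}{74661}$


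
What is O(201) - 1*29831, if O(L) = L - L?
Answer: -29831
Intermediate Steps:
O(L) = 0
O(201) - 1*29831 = 0 - 1*29831 = 0 - 29831 = -29831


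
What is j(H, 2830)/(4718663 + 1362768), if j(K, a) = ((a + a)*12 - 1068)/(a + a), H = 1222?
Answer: 16713/8605224865 ≈ 1.9422e-6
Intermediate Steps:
j(K, a) = (-1068 + 24*a)/(2*a) (j(K, a) = ((2*a)*12 - 1068)/((2*a)) = (24*a - 1068)*(1/(2*a)) = (-1068 + 24*a)*(1/(2*a)) = (-1068 + 24*a)/(2*a))
j(H, 2830)/(4718663 + 1362768) = (12 - 534/2830)/(4718663 + 1362768) = (12 - 534*1/2830)/6081431 = (12 - 267/1415)*(1/6081431) = (16713/1415)*(1/6081431) = 16713/8605224865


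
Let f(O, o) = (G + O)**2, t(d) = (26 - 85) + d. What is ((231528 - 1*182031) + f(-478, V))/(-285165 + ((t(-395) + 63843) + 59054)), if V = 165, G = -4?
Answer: -281821/162722 ≈ -1.7319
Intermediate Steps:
t(d) = -59 + d
f(O, o) = (-4 + O)**2
((231528 - 1*182031) + f(-478, V))/(-285165 + ((t(-395) + 63843) + 59054)) = ((231528 - 1*182031) + (-4 - 478)**2)/(-285165 + (((-59 - 395) + 63843) + 59054)) = ((231528 - 182031) + (-482)**2)/(-285165 + ((-454 + 63843) + 59054)) = (49497 + 232324)/(-285165 + (63389 + 59054)) = 281821/(-285165 + 122443) = 281821/(-162722) = 281821*(-1/162722) = -281821/162722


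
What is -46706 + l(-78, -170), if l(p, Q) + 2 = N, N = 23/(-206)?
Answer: -9621871/206 ≈ -46708.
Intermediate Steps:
N = -23/206 (N = 23*(-1/206) = -23/206 ≈ -0.11165)
l(p, Q) = -435/206 (l(p, Q) = -2 - 23/206 = -435/206)
-46706 + l(-78, -170) = -46706 - 435/206 = -9621871/206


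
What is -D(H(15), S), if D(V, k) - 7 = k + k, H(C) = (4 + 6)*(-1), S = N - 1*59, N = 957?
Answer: -1803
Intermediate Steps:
S = 898 (S = 957 - 1*59 = 957 - 59 = 898)
H(C) = -10 (H(C) = 10*(-1) = -10)
D(V, k) = 7 + 2*k (D(V, k) = 7 + (k + k) = 7 + 2*k)
-D(H(15), S) = -(7 + 2*898) = -(7 + 1796) = -1*1803 = -1803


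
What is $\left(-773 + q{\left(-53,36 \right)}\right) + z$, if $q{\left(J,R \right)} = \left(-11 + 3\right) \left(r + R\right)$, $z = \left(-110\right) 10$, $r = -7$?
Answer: $-2105$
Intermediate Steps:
$z = -1100$
$q{\left(J,R \right)} = 56 - 8 R$ ($q{\left(J,R \right)} = \left(-11 + 3\right) \left(-7 + R\right) = - 8 \left(-7 + R\right) = 56 - 8 R$)
$\left(-773 + q{\left(-53,36 \right)}\right) + z = \left(-773 + \left(56 - 288\right)\right) - 1100 = \left(-773 - 232\right) - 1100 = -1005 - 1100 = -2105$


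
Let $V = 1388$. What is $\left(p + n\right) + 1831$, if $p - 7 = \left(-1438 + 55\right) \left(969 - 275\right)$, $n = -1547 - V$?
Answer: $-960899$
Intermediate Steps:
$n = -2935$ ($n = -1547 - 1388 = -2935$)
$p = -959795$ ($p = 7 + \left(-1438 + 55\right) \left(969 - 275\right) = 7 - 959802 = -959795$)
$\left(p + n\right) + 1831 = \left(-959795 - 2935\right) + 1831 = -962730 + 1831 = -960899$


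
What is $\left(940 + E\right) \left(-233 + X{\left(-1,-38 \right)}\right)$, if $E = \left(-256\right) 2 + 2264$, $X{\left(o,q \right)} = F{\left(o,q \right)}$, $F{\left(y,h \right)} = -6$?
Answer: $-643388$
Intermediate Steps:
$X{\left(o,q \right)} = -6$
$E = 1752$ ($E = -512 + 2264 = 1752$)
$\left(940 + E\right) \left(-233 + X{\left(-1,-38 \right)}\right) = \left(940 + 1752\right) \left(-233 - 6\right) = 2692 \left(-239\right) = -643388$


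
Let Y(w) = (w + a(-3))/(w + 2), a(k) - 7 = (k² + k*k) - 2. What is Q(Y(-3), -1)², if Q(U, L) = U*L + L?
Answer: 361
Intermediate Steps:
a(k) = 5 + 2*k² (a(k) = 7 + ((k² + k*k) - 2) = 7 + ((k² + k²) - 2) = 7 + (2*k² - 2) = 7 + (-2 + 2*k²) = 5 + 2*k²)
Y(w) = (23 + w)/(2 + w) (Y(w) = (w + (5 + 2*(-3)²))/(w + 2) = (w + (5 + 2*9))/(2 + w) = (w + (5 + 18))/(2 + w) = (w + 23)/(2 + w) = (23 + w)/(2 + w))
Q(U, L) = L + L*U (Q(U, L) = L*U + L = L + L*U)
Q(Y(-3), -1)² = (-(1 + (23 - 3)/(2 - 3)))² = (-(1 + 20/(-1)))² = (-(1 - 1*20))² = (-(1 - 20))² = (-1*(-19))² = 19² = 361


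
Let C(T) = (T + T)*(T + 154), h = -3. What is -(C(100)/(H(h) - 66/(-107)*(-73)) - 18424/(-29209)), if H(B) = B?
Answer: 158673759464/150105051 ≈ 1057.1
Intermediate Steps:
C(T) = 2*T*(154 + T) (C(T) = (2*T)*(154 + T) = 2*T*(154 + T))
-(C(100)/(H(h) - 66/(-107)*(-73)) - 18424/(-29209)) = -((2*100*(154 + 100))/(-3 - 66/(-107)*(-73)) - 18424/(-29209)) = -((2*100*254)/(-3 - 66*(-1/107)*(-73)) - 18424*(-1/29209)) = -(50800/(-3 + (66/107)*(-73)) + 18424/29209) = -(50800/(-3 - 4818/107) + 18424/29209) = -(50800/(-5139/107) + 18424/29209) = -(50800*(-107/5139) + 18424/29209) = -(-5435600/5139 + 18424/29209) = -1*(-158673759464/150105051) = 158673759464/150105051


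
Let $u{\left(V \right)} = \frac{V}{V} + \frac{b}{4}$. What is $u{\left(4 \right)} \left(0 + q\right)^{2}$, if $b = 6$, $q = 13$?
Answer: $\frac{845}{2} \approx 422.5$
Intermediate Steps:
$u{\left(V \right)} = \frac{5}{2}$ ($u{\left(V \right)} = \frac{V}{V} + \frac{6}{4} = 1 + 6 \cdot \frac{1}{4} = 1 + \frac{3}{2} = \frac{5}{2}$)
$u{\left(4 \right)} \left(0 + q\right)^{2} = \frac{5 \left(0 + 13\right)^{2}}{2} = \frac{5 \cdot 13^{2}}{2} = \frac{5}{2} \cdot 169 = \frac{845}{2}$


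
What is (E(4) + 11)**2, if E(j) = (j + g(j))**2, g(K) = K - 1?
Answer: 3600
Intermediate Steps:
g(K) = -1 + K
E(j) = (-1 + 2*j)**2 (E(j) = (j + (-1 + j))**2 = (-1 + 2*j)**2)
(E(4) + 11)**2 = ((-1 + 2*4)**2 + 11)**2 = ((-1 + 8)**2 + 11)**2 = (7**2 + 11)**2 = (49 + 11)**2 = 60**2 = 3600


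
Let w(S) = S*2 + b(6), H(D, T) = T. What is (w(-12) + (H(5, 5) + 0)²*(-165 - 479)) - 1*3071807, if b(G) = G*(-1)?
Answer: -3087937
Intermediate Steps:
b(G) = -G
w(S) = -6 + 2*S (w(S) = S*2 - 1*6 = 2*S - 6 = -6 + 2*S)
(w(-12) + (H(5, 5) + 0)²*(-165 - 479)) - 1*3071807 = ((-6 + 2*(-12)) + (5 + 0)²*(-165 - 479)) - 1*3071807 = ((-6 - 24) + 5²*(-644)) - 3071807 = (-30 + 25*(-644)) - 3071807 = (-30 - 16100) - 3071807 = -16130 - 3071807 = -3087937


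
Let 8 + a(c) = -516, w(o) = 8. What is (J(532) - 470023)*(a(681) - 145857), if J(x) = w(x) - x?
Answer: 68879140407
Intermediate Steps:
a(c) = -524 (a(c) = -8 - 516 = -524)
J(x) = 8 - x
(J(532) - 470023)*(a(681) - 145857) = ((8 - 1*532) - 470023)*(-524 - 145857) = ((8 - 532) - 470023)*(-146381) = (-524 - 470023)*(-146381) = -470547*(-146381) = 68879140407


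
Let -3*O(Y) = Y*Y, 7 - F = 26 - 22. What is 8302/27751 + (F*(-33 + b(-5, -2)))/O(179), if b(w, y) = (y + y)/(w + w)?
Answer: 1370732627/4445848955 ≈ 0.30832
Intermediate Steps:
F = 3 (F = 7 - (26 - 22) = 7 - 1*4 = 7 - 4 = 3)
b(w, y) = y/w (b(w, y) = (2*y)/((2*w)) = (2*y)*(1/(2*w)) = y/w)
O(Y) = -Y**2/3 (O(Y) = -Y*Y/3 = -Y**2/3)
8302/27751 + (F*(-33 + b(-5, -2)))/O(179) = 8302/27751 + (3*(-33 - 2/(-5)))/((-1/3*179**2)) = 8302*(1/27751) + (3*(-33 - 2*(-1/5)))/((-1/3*32041)) = 8302/27751 + (3*(-33 + 2/5))/(-32041/3) = 8302/27751 + (3*(-163/5))*(-3/32041) = 8302/27751 - 489/5*(-3/32041) = 8302/27751 + 1467/160205 = 1370732627/4445848955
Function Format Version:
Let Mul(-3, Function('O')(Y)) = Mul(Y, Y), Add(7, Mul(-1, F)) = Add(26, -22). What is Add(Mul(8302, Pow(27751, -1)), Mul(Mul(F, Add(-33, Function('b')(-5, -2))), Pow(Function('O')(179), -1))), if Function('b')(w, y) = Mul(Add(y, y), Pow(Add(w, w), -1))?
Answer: Rational(1370732627, 4445848955) ≈ 0.30832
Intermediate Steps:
F = 3 (F = Add(7, Mul(-1, Add(26, -22))) = Add(7, Mul(-1, 4)) = Add(7, -4) = 3)
Function('b')(w, y) = Mul(y, Pow(w, -1)) (Function('b')(w, y) = Mul(Mul(2, y), Pow(Mul(2, w), -1)) = Mul(Mul(2, y), Mul(Rational(1, 2), Pow(w, -1))) = Mul(y, Pow(w, -1)))
Function('O')(Y) = Mul(Rational(-1, 3), Pow(Y, 2)) (Function('O')(Y) = Mul(Rational(-1, 3), Mul(Y, Y)) = Mul(Rational(-1, 3), Pow(Y, 2)))
Add(Mul(8302, Pow(27751, -1)), Mul(Mul(F, Add(-33, Function('b')(-5, -2))), Pow(Function('O')(179), -1))) = Add(Mul(8302, Pow(27751, -1)), Mul(Mul(3, Add(-33, Mul(-2, Pow(-5, -1)))), Pow(Mul(Rational(-1, 3), Pow(179, 2)), -1))) = Add(Mul(8302, Rational(1, 27751)), Mul(Mul(3, Add(-33, Mul(-2, Rational(-1, 5)))), Pow(Mul(Rational(-1, 3), 32041), -1))) = Add(Rational(8302, 27751), Mul(Mul(3, Add(-33, Rational(2, 5))), Pow(Rational(-32041, 3), -1))) = Add(Rational(8302, 27751), Mul(Mul(3, Rational(-163, 5)), Rational(-3, 32041))) = Add(Rational(8302, 27751), Mul(Rational(-489, 5), Rational(-3, 32041))) = Add(Rational(8302, 27751), Rational(1467, 160205)) = Rational(1370732627, 4445848955)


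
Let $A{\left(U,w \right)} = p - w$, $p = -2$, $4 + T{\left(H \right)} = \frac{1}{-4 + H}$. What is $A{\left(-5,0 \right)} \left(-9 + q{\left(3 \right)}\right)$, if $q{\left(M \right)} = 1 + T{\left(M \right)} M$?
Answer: $46$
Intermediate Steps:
$T{\left(H \right)} = -4 + \frac{1}{-4 + H}$
$A{\left(U,w \right)} = -2 - w$
$q{\left(M \right)} = 1 + \frac{M \left(17 - 4 M\right)}{-4 + M}$ ($q{\left(M \right)} = 1 + \frac{17 - 4 M}{-4 + M} M = 1 + \frac{M \left(17 - 4 M\right)}{-4 + M}$)
$A{\left(-5,0 \right)} \left(-9 + q{\left(3 \right)}\right) = \left(-2 - 0\right) \left(-9 + \frac{-4 + 3 - 3 \left(-17 + 4 \cdot 3\right)}{-4 + 3}\right) = \left(-2 + 0\right) \left(-9 + \frac{-4 + 3 - 3 \left(-17 + 12\right)}{-1}\right) = - 2 \left(-9 - \left(-4 + 3 - 3 \left(-5\right)\right)\right) = - 2 \left(-9 - \left(-4 + 3 + 15\right)\right) = - 2 \left(-9 - 14\right) = \left(-2\right) \left(-23\right) = 46$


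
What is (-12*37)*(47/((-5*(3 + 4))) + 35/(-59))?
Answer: 1775112/2065 ≈ 859.62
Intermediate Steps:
(-12*37)*(47/((-5*(3 + 4))) + 35/(-59)) = -444*(47/((-5*7)) + 35*(-1/59)) = -444*(47/(-35) - 35/59) = -444*(47*(-1/35) - 35/59) = -444*(-47/35 - 35/59) = -444*(-3998/2065) = 1775112/2065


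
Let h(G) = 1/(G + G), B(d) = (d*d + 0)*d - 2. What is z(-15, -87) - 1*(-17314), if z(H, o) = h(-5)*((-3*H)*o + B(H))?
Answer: 90216/5 ≈ 18043.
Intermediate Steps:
B(d) = -2 + d³ (B(d) = (d² + 0)*d - 2 = d²*d - 2 = d³ - 2 = -2 + d³)
h(G) = 1/(2*G)
z(H, o) = ⅕ - H³/10 + 3*H*o/10 (z(H, o) = ((½)/(-5))*((-3*H)*o + (-2 + H³)) = ((½)*(-⅕))*(-3*H*o + (-2 + H³)) = -(-2 + H³ - 3*H*o)/10 = ⅕ - H³/10 + 3*H*o/10)
z(-15, -87) - 1*(-17314) = (⅕ - ⅒*(-15)³ + (3/10)*(-15)*(-87)) - 1*(-17314) = (⅕ - ⅒*(-3375) + 783/2) + 17314 = (⅕ + 675/2 + 783/2) + 17314 = 3646/5 + 17314 = 90216/5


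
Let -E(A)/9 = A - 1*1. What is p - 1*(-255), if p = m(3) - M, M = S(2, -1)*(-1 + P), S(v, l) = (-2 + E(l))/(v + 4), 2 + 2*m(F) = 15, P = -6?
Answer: 1681/6 ≈ 280.17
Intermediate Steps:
E(A) = 9 - 9*A (E(A) = -9*(A - 1*1) = -9*(A - 1) = -9*(-1 + A) = 9 - 9*A)
m(F) = 13/2 (m(F) = -1 + (1/2)*15 = -1 + 15/2 = 13/2)
S(v, l) = (7 - 9*l)/(4 + v) (S(v, l) = (-2 + (9 - 9*l))/(v + 4) = (7 - 9*l)/(4 + v))
M = -56/3 (M = ((7 - 9*(-1))/(4 + 2))*(-1 - 6) = ((7 + 9)/6)*(-7) = ((1/6)*16)*(-7) = (8/3)*(-7) = -56/3 ≈ -18.667)
p = 151/6 (p = 13/2 - 1*(-56/3) = 13/2 + 56/3 = 151/6 ≈ 25.167)
p - 1*(-255) = 151/6 - 1*(-255) = 151/6 + 255 = 1681/6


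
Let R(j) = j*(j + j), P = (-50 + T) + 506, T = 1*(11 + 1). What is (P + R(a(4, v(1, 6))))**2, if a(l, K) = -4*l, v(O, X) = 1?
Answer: 960400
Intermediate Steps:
T = 12 (T = 1*12 = 12)
P = 468 (P = (-50 + 12) + 506 = -38 + 506 = 468)
R(j) = 2*j**2 (R(j) = j*(2*j) = 2*j**2)
(P + R(a(4, v(1, 6))))**2 = (468 + 2*(-4*4)**2)**2 = (468 + 2*(-16)**2)**2 = (468 + 2*256)**2 = (468 + 512)**2 = 980**2 = 960400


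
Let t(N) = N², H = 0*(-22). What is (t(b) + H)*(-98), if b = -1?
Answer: -98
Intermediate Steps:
H = 0
(t(b) + H)*(-98) = ((-1)² + 0)*(-98) = (1 + 0)*(-98) = 1*(-98) = -98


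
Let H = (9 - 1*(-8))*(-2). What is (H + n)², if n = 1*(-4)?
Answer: 1444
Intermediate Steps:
H = -34 (H = (9 + 8)*(-2) = 17*(-2) = -34)
n = -4
(H + n)² = (-34 - 4)² = (-38)² = 1444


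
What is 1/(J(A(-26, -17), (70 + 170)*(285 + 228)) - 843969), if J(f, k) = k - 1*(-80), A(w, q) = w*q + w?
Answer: -1/720769 ≈ -1.3874e-6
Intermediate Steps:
A(w, q) = w + q*w (A(w, q) = q*w + w = w + q*w)
J(f, k) = 80 + k (J(f, k) = k + 80 = 80 + k)
1/(J(A(-26, -17), (70 + 170)*(285 + 228)) - 843969) = 1/((80 + (70 + 170)*(285 + 228)) - 843969) = 1/((80 + 240*513) - 843969) = 1/((80 + 123120) - 843969) = 1/(123200 - 843969) = 1/(-720769) = -1/720769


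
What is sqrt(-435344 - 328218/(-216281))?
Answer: I*sqrt(20364220330728326)/216281 ≈ 659.8*I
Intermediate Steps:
sqrt(-435344 - 328218/(-216281)) = sqrt(-435344 - 328218*(-1/216281)) = sqrt(-435344 + 328218/216281) = sqrt(-94156307446/216281) = I*sqrt(20364220330728326)/216281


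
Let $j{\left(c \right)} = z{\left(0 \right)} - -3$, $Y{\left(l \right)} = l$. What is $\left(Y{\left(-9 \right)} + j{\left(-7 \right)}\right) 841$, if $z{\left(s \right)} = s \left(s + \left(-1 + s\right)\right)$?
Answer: $-5046$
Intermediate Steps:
$z{\left(s \right)} = s \left(-1 + 2 s\right)$
$j{\left(c \right)} = 3$ ($j{\left(c \right)} = 0 \left(-1 + 2 \cdot 0\right) - -3 = 0 \left(-1 + 0\right) + 3 = 0 \left(-1\right) + 3 = 0 + 3 = 3$)
$\left(Y{\left(-9 \right)} + j{\left(-7 \right)}\right) 841 = \left(-9 + 3\right) 841 = \left(-6\right) 841 = -5046$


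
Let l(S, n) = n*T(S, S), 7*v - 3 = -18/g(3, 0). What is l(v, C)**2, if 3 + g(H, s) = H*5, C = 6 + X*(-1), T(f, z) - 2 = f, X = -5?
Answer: 116281/196 ≈ 593.27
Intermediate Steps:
T(f, z) = 2 + f
C = 11 (C = 6 - 5*(-1) = 6 + 5 = 11)
g(H, s) = -3 + 5*H (g(H, s) = -3 + H*5 = -3 + 5*H)
v = 3/14 (v = 3/7 + (-18/(-3 + 5*3))/7 = 3/7 + (-18/(-3 + 15))/7 = 3/7 + (-18/12)/7 = 3/7 + (-18*1/12)/7 = 3/7 + (1/7)*(-3/2) = 3/7 - 3/14 = 3/14 ≈ 0.21429)
l(S, n) = n*(2 + S)
l(v, C)**2 = (11*(2 + 3/14))**2 = (11*(31/14))**2 = (341/14)**2 = 116281/196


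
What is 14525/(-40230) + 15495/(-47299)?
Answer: -262076365/380567754 ≈ -0.68865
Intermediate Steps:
14525/(-40230) + 15495/(-47299) = 14525*(-1/40230) + 15495*(-1/47299) = -2905/8046 - 15495/47299 = -262076365/380567754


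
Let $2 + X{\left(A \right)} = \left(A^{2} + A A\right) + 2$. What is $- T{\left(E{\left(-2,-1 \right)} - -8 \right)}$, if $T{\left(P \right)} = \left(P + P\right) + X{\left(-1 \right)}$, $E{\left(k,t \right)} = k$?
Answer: $-14$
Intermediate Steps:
$X{\left(A \right)} = 2 A^{2}$ ($X{\left(A \right)} = -2 + \left(\left(A^{2} + A A\right) + 2\right) = -2 + \left(\left(A^{2} + A^{2}\right) + 2\right) = -2 + \left(2 A^{2} + 2\right) = -2 + \left(2 + 2 A^{2}\right) = 2 A^{2}$)
$T{\left(P \right)} = 2 + 2 P$ ($T{\left(P \right)} = \left(P + P\right) + 2 \left(-1\right)^{2} = 2 P + 2 \cdot 1 = 2 P + 2 = 2 + 2 P$)
$- T{\left(E{\left(-2,-1 \right)} - -8 \right)} = - (2 + 2 \left(-2 - -8\right)) = - (2 + 2 \left(-2 + 8\right)) = - (2 + 2 \cdot 6) = - (2 + 12) = \left(-1\right) 14 = -14$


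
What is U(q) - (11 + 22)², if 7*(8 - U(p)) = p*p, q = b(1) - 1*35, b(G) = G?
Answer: -8723/7 ≈ -1246.1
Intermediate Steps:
q = -34 (q = 1 - 1*35 = 1 - 35 = -34)
U(p) = 8 - p²/7 (U(p) = 8 - p*p/7 = 8 - p²/7)
U(q) - (11 + 22)² = (8 - ⅐*(-34)²) - (11 + 22)² = (8 - ⅐*1156) - 1*33² = (8 - 1156/7) - 1*1089 = -1100/7 - 1089 = -8723/7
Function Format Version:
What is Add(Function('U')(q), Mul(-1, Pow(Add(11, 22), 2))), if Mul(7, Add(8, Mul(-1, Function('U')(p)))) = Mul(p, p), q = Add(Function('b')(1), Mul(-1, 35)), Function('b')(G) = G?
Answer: Rational(-8723, 7) ≈ -1246.1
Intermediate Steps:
q = -34 (q = Add(1, Mul(-1, 35)) = Add(1, -35) = -34)
Function('U')(p) = Add(8, Mul(Rational(-1, 7), Pow(p, 2))) (Function('U')(p) = Add(8, Mul(Rational(-1, 7), Mul(p, p))) = Add(8, Mul(Rational(-1, 7), Pow(p, 2))))
Add(Function('U')(q), Mul(-1, Pow(Add(11, 22), 2))) = Add(Add(8, Mul(Rational(-1, 7), Pow(-34, 2))), Mul(-1, Pow(Add(11, 22), 2))) = Add(Add(8, Mul(Rational(-1, 7), 1156)), Mul(-1, Pow(33, 2))) = Add(Add(8, Rational(-1156, 7)), Mul(-1, 1089)) = Add(Rational(-1100, 7), -1089) = Rational(-8723, 7)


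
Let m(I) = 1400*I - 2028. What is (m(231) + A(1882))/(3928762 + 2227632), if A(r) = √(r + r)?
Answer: 160686/3078197 + √941/3078197 ≈ 0.052211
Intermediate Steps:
m(I) = -2028 + 1400*I
A(r) = √2*√r (A(r) = √(2*r) = √2*√r)
(m(231) + A(1882))/(3928762 + 2227632) = ((-2028 + 1400*231) + √2*√1882)/(3928762 + 2227632) = ((-2028 + 323400) + 2*√941)/6156394 = (321372 + 2*√941)*(1/6156394) = 160686/3078197 + √941/3078197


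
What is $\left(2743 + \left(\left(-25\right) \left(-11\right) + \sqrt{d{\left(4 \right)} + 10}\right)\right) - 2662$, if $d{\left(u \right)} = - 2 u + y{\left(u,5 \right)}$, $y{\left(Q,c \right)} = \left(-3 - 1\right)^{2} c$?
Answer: $356 + \sqrt{82} \approx 365.06$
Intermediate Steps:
$y{\left(Q,c \right)} = 16 c$ ($y{\left(Q,c \right)} = \left(-4\right)^{2} c = 16 c$)
$d{\left(u \right)} = 80 - 2 u$ ($d{\left(u \right)} = - 2 u + 16 \cdot 5 = - 2 u + 80 = 80 - 2 u$)
$\left(2743 + \left(\left(-25\right) \left(-11\right) + \sqrt{d{\left(4 \right)} + 10}\right)\right) - 2662 = \left(2743 + \left(\left(-25\right) \left(-11\right) + \sqrt{\left(80 - 8\right) + 10}\right)\right) - 2662 = \left(2743 + \left(275 + \sqrt{\left(80 - 8\right) + 10}\right)\right) - 2662 = \left(2743 + \left(275 + \sqrt{72 + 10}\right)\right) - 2662 = \left(2743 + \left(275 + \sqrt{82}\right)\right) - 2662 = \left(3018 + \sqrt{82}\right) - 2662 = 356 + \sqrt{82}$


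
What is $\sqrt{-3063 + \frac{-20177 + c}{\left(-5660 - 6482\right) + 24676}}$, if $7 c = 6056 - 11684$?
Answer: $\frac{i \sqrt{481463816682}}{12534} \approx 55.359 i$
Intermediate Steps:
$c = -804$ ($c = \frac{6056 - 11684}{7} = \frac{1}{7} \left(-5628\right) = -804$)
$\sqrt{-3063 + \frac{-20177 + c}{\left(-5660 - 6482\right) + 24676}} = \sqrt{-3063 + \frac{-20177 - 804}{\left(-5660 - 6482\right) + 24676}} = \sqrt{-3063 - \frac{20981}{-12142 + 24676}} = \sqrt{-3063 - \frac{20981}{12534}} = \sqrt{- \frac{38412623}{12534}} = \frac{i \sqrt{481463816682}}{12534}$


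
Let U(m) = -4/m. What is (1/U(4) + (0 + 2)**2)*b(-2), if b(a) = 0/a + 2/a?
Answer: -3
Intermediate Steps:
b(a) = 2/a (b(a) = 0 + 2/a = 2/a)
(1/U(4) + (0 + 2)**2)*b(-2) = (1/(-4/4) + (0 + 2)**2)*(2/(-2)) = (1/(-4*1/4) + 2**2)*(2*(-1/2)) = (1/(-1) + 4)*(-1) = (-1 + 4)*(-1) = 3*(-1) = -3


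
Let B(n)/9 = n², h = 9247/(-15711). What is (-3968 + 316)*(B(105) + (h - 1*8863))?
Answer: -5184628029020/15711 ≈ -3.3000e+8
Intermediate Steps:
h = -9247/15711 (h = 9247*(-1/15711) = -9247/15711 ≈ -0.58857)
B(n) = 9*n²
(-3968 + 316)*(B(105) + (h - 1*8863)) = (-3968 + 316)*(9*105² + (-9247/15711 - 1*8863)) = -3652*(9*11025 + (-9247/15711 - 8863)) = -3652*(99225 - 139255840/15711) = -3652*1419668135/15711 = -5184628029020/15711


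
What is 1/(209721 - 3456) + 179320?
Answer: 36987439801/206265 ≈ 1.7932e+5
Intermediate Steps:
1/(209721 - 3456) + 179320 = 1/206265 + 179320 = 36987439801/206265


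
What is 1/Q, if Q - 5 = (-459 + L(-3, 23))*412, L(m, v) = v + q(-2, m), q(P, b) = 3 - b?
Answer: -1/177155 ≈ -5.6448e-6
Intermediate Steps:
L(m, v) = 3 + v - m (L(m, v) = v + (3 - m) = 3 + v - m)
Q = -177155 (Q = 5 + (-459 + (3 + 23 - 1*(-3)))*412 = 5 + (-459 + (3 + 23 + 3))*412 = 5 + (-459 + 29)*412 = 5 - 430*412 = 5 - 177160 = -177155)
1/Q = 1/(-177155) = -1/177155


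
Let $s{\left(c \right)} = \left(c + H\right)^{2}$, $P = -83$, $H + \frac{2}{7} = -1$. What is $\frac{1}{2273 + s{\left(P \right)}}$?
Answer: $\frac{49}{459477} \approx 0.00010664$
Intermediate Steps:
$H = - \frac{9}{7}$ ($H = - \frac{2}{7} - 1 = - \frac{9}{7} \approx -1.2857$)
$s{\left(c \right)} = \left(- \frac{9}{7} + c\right)^{2}$ ($s{\left(c \right)} = \left(c - \frac{9}{7}\right)^{2} = \left(- \frac{9}{7} + c\right)^{2}$)
$\frac{1}{2273 + s{\left(P \right)}} = \frac{1}{2273 + \frac{\left(-9 + 7 \left(-83\right)\right)^{2}}{49}} = \frac{1}{2273 + \frac{\left(-9 - 581\right)^{2}}{49}} = \frac{1}{2273 + \frac{\left(-590\right)^{2}}{49}} = \frac{1}{2273 + \frac{1}{49} \cdot 348100} = \frac{1}{2273 + \frac{348100}{49}} = \frac{1}{\frac{459477}{49}} = \frac{49}{459477}$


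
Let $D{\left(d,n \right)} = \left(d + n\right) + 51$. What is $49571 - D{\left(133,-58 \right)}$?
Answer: $49445$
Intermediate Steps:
$D{\left(d,n \right)} = 51 + d + n$
$49571 - D{\left(133,-58 \right)} = 49571 - \left(51 + 133 - 58\right) = 49571 - 126 = 49445$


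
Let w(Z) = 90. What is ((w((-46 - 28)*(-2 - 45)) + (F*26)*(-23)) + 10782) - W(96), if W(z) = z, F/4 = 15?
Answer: -25104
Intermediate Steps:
F = 60 (F = 4*15 = 60)
((w((-46 - 28)*(-2 - 45)) + (F*26)*(-23)) + 10782) - W(96) = ((90 + (60*26)*(-23)) + 10782) - 1*96 = ((90 + 1560*(-23)) + 10782) - 96 = ((90 - 35880) + 10782) - 96 = (-35790 + 10782) - 96 = -25008 - 96 = -25104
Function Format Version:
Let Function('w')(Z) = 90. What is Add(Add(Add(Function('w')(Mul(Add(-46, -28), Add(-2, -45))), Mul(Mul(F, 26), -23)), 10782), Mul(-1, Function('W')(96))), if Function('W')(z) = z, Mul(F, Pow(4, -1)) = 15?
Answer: -25104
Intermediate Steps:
F = 60 (F = Mul(4, 15) = 60)
Add(Add(Add(Function('w')(Mul(Add(-46, -28), Add(-2, -45))), Mul(Mul(F, 26), -23)), 10782), Mul(-1, Function('W')(96))) = Add(Add(Add(90, Mul(Mul(60, 26), -23)), 10782), Mul(-1, 96)) = Add(Add(Add(90, Mul(1560, -23)), 10782), -96) = Add(Add(Add(90, -35880), 10782), -96) = Add(Add(-35790, 10782), -96) = Add(-25008, -96) = -25104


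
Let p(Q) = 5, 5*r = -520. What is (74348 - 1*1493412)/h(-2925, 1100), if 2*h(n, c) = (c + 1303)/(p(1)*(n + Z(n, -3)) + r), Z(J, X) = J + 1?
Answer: 3085045136/89 ≈ 3.4663e+7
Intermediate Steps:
Z(J, X) = 1 + J
r = -104 (r = (⅕)*(-520) = -104)
h(n, c) = (1303 + c)/(2*(-99 + 10*n)) (h(n, c) = ((c + 1303)/(5*(n + (1 + n)) - 104))/2 = ((1303 + c)/(5*(1 + 2*n) - 104))/2 = ((1303 + c)/((5 + 10*n) - 104))/2 = ((1303 + c)/(-99 + 10*n))/2 = (1303 + c)/(2*(-99 + 10*n)))
(74348 - 1*1493412)/h(-2925, 1100) = (74348 - 1*1493412)/(((1303 + 1100)/(2*(-99 + 10*(-2925))))) = (74348 - 1493412)/(((½)*2403/(-99 - 29250))) = -1419064/((½)*2403/(-29349)) = -1419064/((½)*(-1/29349)*2403) = -1419064/(-89/2174) = -1419064*(-2174/89) = 3085045136/89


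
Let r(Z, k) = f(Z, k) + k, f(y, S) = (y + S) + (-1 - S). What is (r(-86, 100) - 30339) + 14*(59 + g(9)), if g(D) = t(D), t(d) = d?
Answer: -29374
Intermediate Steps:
g(D) = D
f(y, S) = -1 + y (f(y, S) = (S + y) + (-1 - S) = -1 + y)
r(Z, k) = -1 + Z + k (r(Z, k) = (-1 + Z) + k = -1 + Z + k)
(r(-86, 100) - 30339) + 14*(59 + g(9)) = ((-1 - 86 + 100) - 30339) + 14*(59 + 9) = (13 - 30339) + 14*68 = -30326 + 952 = -29374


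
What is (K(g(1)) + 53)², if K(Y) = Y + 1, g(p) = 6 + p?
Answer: 3721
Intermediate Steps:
K(Y) = 1 + Y
(K(g(1)) + 53)² = ((1 + (6 + 1)) + 53)² = ((1 + 7) + 53)² = (8 + 53)² = 61² = 3721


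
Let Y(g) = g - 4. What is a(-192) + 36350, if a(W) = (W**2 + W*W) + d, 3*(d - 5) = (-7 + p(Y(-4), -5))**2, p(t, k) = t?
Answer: 110158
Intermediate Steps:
Y(g) = -4 + g
d = 80 (d = 5 + (-7 + (-4 - 4))**2/3 = 5 + (-7 - 8)**2/3 = 5 + (1/3)*(-15)**2 = 5 + (1/3)*225 = 5 + 75 = 80)
a(W) = 80 + 2*W**2 (a(W) = (W**2 + W*W) + 80 = (W**2 + W**2) + 80 = 2*W**2 + 80 = 80 + 2*W**2)
a(-192) + 36350 = (80 + 2*(-192)**2) + 36350 = (80 + 2*36864) + 36350 = (80 + 73728) + 36350 = 73808 + 36350 = 110158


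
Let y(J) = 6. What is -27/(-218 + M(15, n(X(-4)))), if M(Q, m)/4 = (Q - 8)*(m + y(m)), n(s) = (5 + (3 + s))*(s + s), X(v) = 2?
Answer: -27/1070 ≈ -0.025234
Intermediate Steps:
n(s) = 2*s*(8 + s) (n(s) = (8 + s)*(2*s) = 2*s*(8 + s))
M(Q, m) = 4*(-8 + Q)*(6 + m) (M(Q, m) = 4*((Q - 8)*(m + 6)) = 4*((-8 + Q)*(6 + m)) = 4*(-8 + Q)*(6 + m))
-27/(-218 + M(15, n(X(-4)))) = -27/(-218 + (-192 - 64*2*(8 + 2) + 24*15 + 4*15*(2*2*(8 + 2)))) = -27/(-218 + (-192 - 64*2*10 + 360 + 4*15*(2*2*10))) = -27/(-218 + (-192 - 32*40 + 360 + 4*15*40)) = -27/(-218 + (-192 - 1280 + 360 + 2400)) = -27/(-218 + 1288) = -27/1070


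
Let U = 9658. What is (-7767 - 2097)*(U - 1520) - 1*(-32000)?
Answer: -80241232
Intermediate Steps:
(-7767 - 2097)*(U - 1520) - 1*(-32000) = (-7767 - 2097)*(9658 - 1520) - 1*(-32000) = -9864*8138 + 32000 = -80273232 + 32000 = -80241232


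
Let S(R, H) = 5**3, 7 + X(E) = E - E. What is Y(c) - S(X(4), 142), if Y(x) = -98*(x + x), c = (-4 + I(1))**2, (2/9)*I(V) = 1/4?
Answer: -27921/16 ≈ -1745.1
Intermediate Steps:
I(V) = 9/8 (I(V) = (9/2)/4 = (9/2)*(1/4) = 9/8)
X(E) = -7 (X(E) = -7 + (E - E) = -7 + 0 = -7)
S(R, H) = 125
c = 529/64 (c = (-4 + 9/8)**2 = (-23/8)**2 = 529/64 ≈ 8.2656)
Y(x) = -196*x
Y(c) - S(X(4), 142) = -196*529/64 - 1*125 = -25921/16 - 125 = -27921/16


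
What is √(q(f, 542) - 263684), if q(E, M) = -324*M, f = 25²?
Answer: 2*I*√109823 ≈ 662.79*I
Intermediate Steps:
f = 625
√(q(f, 542) - 263684) = √(-324*542 - 263684) = √(-175608 - 263684) = √(-439292) = 2*I*√109823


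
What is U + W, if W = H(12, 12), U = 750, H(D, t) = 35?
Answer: 785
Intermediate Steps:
W = 35
U + W = 750 + 35 = 785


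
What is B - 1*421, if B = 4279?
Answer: 3858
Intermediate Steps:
B - 1*421 = 4279 - 1*421 = 4279 - 421 = 3858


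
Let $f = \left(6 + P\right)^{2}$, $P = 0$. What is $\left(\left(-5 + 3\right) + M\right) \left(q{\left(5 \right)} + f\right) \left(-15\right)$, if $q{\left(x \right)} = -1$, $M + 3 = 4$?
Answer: $525$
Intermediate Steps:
$M = 1$ ($M = -3 + 4 = 1$)
$f = 36$ ($f = \left(6 + 0\right)^{2} = 6^{2} = 36$)
$\left(\left(-5 + 3\right) + M\right) \left(q{\left(5 \right)} + f\right) \left(-15\right) = \left(\left(-5 + 3\right) + 1\right) \left(-1 + 36\right) \left(-15\right) = \left(-2 + 1\right) 35 \left(-15\right) = \left(-1\right) 35 \left(-15\right) = \left(-35\right) \left(-15\right) = 525$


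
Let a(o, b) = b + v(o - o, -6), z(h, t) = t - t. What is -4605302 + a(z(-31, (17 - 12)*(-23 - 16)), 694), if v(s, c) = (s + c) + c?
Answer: -4604620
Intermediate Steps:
v(s, c) = s + 2*c (v(s, c) = (c + s) + c = s + 2*c)
z(h, t) = 0
a(o, b) = -12 + b (a(o, b) = b + ((o - o) + 2*(-6)) = b + (0 - 12) = b - 12 = -12 + b)
-4605302 + a(z(-31, (17 - 12)*(-23 - 16)), 694) = -4605302 + (-12 + 694) = -4605302 + 682 = -4604620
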